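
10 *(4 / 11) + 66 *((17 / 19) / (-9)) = -1834 / 627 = -2.93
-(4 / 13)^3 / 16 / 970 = -2 / 1065545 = -0.00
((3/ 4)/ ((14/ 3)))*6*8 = 54/ 7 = 7.71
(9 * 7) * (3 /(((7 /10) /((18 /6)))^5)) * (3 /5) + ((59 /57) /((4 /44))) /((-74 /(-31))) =1660506185719 /10127418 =163961.45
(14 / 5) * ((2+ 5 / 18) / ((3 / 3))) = 287 / 45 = 6.38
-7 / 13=-0.54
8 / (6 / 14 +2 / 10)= 140 / 11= 12.73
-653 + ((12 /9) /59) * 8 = -115549 /177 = -652.82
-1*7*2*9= -126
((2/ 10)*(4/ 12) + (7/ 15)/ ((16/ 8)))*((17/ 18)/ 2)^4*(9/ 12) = 83521/ 7464960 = 0.01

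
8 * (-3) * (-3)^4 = -1944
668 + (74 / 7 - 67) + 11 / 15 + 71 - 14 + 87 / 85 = 1196536 / 1785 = 670.33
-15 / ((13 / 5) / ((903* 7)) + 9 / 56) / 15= -252840 / 40739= -6.21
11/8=1.38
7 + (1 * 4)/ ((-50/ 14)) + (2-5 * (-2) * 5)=1447/ 25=57.88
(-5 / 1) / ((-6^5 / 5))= 0.00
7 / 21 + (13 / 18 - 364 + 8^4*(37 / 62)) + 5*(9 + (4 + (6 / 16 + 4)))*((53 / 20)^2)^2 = 454665703661 / 71424000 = 6365.73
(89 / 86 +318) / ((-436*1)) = -27437 / 37496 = -0.73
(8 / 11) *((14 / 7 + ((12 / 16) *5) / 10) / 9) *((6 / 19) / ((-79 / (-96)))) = 64 / 869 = 0.07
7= 7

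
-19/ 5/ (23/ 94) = -1786/ 115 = -15.53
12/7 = 1.71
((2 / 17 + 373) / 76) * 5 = 31715 / 1292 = 24.55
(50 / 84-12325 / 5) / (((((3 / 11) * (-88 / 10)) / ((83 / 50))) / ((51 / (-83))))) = -351917 / 336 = -1047.37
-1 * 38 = -38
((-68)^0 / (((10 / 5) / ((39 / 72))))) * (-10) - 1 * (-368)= 8767 / 24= 365.29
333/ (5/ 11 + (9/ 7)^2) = 179487/ 1136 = 158.00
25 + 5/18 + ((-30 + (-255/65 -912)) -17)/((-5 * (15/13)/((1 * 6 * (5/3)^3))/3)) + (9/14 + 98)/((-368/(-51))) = 215577773/15456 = 13947.84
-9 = -9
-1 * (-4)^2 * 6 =-96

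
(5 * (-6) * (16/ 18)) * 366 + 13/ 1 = -9747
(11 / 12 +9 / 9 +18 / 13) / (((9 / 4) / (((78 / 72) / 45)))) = 103 / 2916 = 0.04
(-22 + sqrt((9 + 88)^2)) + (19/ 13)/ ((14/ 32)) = 7129/ 91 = 78.34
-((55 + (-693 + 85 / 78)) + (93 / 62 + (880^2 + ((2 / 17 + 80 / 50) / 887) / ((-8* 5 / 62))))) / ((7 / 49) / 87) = -4618617957148979 / 9801350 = -471222633.33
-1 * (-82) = 82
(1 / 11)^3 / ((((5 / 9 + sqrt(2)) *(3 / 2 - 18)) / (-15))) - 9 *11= -198576333 / 2005817 + 810 *sqrt(2) / 2005817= -99.00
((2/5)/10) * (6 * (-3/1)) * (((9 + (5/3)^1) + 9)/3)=-118/25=-4.72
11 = 11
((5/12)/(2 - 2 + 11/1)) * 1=0.04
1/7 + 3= 3.14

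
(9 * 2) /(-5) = -18 /5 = -3.60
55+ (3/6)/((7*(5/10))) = 386/7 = 55.14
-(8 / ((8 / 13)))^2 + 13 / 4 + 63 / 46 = -15123 / 92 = -164.38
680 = 680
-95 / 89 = -1.07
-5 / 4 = -1.25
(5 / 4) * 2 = 5 / 2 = 2.50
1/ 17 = 0.06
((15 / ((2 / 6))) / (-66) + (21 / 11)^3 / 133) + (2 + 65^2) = 213761367 / 50578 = 4226.37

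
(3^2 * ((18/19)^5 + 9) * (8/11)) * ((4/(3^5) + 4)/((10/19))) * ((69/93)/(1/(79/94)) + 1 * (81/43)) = 17339168322464/14180865897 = 1222.72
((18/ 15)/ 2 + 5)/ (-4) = -7/ 5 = -1.40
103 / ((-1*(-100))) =103 / 100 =1.03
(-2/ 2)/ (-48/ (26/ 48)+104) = -0.06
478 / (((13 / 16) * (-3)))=-7648 / 39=-196.10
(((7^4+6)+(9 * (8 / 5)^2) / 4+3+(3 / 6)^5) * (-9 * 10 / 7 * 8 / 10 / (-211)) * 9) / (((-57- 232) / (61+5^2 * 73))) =-147620306439 / 21342650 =-6916.68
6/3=2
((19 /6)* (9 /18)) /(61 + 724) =0.00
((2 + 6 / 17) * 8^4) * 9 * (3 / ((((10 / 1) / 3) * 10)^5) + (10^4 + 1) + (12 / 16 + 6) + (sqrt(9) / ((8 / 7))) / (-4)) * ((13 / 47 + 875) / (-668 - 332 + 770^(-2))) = -551334152297103435676416 / 725684894609375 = -759743183.84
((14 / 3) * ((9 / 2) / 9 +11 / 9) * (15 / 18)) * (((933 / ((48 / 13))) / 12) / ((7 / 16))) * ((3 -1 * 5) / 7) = -626665 / 6804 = -92.10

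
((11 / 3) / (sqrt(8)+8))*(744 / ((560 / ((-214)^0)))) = 341 / 490 -341*sqrt(2) / 1960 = 0.45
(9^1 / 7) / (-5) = -9 / 35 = -0.26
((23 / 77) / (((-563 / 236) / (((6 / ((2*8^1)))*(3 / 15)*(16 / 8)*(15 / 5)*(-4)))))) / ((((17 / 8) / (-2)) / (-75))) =11724480 / 736967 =15.91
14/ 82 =7/ 41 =0.17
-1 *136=-136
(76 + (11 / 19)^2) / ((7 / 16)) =440912 / 2527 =174.48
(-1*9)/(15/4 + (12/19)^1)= -76/37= -2.05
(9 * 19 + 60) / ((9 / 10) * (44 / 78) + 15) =715 / 48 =14.90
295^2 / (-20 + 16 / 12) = -261075 / 56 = -4662.05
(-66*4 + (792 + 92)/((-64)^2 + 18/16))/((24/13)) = -14049841/98331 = -142.88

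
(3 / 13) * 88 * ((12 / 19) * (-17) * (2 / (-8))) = 13464 / 247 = 54.51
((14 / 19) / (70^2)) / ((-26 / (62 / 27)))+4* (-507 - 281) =-7357240831 / 2334150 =-3152.00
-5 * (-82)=410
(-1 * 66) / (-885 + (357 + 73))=66 / 455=0.15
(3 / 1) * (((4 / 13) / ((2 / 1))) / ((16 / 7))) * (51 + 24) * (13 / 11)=1575 / 88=17.90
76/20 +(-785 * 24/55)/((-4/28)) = 132089/55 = 2401.62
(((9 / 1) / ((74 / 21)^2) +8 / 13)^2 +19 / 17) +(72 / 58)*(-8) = -17531950475355 / 2498391552592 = -7.02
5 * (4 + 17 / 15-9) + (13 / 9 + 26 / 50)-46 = -14258 / 225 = -63.37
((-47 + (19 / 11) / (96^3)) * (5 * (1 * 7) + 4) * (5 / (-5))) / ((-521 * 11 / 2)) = -5946310409 / 9295773696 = -0.64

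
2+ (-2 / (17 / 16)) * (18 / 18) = 2 / 17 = 0.12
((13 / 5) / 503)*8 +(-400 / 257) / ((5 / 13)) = -2588872 / 646355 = -4.01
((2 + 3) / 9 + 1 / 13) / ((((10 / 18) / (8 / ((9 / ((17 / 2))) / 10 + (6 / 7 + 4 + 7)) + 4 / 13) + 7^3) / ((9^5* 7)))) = 1381815569232 / 1815965411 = 760.93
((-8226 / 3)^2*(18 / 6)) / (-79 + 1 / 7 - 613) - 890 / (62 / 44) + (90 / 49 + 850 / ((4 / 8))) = -231961553226 / 7356517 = -31531.44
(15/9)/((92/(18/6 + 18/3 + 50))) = 295/276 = 1.07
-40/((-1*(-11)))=-3.64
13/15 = 0.87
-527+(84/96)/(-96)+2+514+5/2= -6535/768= -8.51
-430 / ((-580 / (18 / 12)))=129 / 116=1.11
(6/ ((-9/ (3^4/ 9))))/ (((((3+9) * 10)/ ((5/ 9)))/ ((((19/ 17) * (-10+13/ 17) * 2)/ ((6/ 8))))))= 5966/ 7803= 0.76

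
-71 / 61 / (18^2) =-71 / 19764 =-0.00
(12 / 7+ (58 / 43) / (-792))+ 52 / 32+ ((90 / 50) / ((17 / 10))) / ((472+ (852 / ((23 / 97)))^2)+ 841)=92393082756863237 / 27682634569883832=3.34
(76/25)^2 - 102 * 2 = -121724/625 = -194.76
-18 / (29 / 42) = -756 / 29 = -26.07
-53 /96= -0.55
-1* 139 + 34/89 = -12337/89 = -138.62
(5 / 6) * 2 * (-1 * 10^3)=-5000 / 3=-1666.67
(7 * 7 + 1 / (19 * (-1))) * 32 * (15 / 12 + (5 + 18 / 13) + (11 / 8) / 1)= 3485640 / 247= 14111.90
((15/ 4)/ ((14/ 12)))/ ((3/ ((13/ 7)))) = 195/ 98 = 1.99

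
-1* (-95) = 95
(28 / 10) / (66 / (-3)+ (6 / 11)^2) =-847 / 6565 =-0.13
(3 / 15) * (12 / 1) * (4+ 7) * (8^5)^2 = 141733920768 / 5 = 28346784153.60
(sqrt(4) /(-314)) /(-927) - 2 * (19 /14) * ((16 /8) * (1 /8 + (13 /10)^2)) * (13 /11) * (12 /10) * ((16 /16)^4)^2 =-3558863417 /254693250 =-13.97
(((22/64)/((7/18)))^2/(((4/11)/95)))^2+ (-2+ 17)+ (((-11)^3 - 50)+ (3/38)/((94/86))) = 40300.02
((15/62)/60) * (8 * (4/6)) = 2/93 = 0.02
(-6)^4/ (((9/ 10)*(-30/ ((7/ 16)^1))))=-21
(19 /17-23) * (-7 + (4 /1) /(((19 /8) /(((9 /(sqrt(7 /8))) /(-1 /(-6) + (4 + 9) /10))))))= 2604 /17-1607040 * sqrt(14) /24871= -88.59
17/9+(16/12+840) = 7589/9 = 843.22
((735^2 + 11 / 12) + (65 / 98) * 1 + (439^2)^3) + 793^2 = 4208859686197576709 / 588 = 7157924636390436.58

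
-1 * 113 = -113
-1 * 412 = -412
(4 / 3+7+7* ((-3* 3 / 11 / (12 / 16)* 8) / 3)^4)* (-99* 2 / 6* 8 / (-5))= 179088968 / 6655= 26910.44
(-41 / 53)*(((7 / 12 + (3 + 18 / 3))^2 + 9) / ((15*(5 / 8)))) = -595361 / 71550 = -8.32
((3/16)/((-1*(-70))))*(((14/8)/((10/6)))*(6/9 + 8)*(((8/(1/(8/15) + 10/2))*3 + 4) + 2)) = 10179/44000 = 0.23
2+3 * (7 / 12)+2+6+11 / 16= 199 / 16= 12.44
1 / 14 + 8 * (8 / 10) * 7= 3141 / 70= 44.87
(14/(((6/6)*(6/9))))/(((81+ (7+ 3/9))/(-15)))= -189/53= -3.57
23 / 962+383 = 368469 / 962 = 383.02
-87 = -87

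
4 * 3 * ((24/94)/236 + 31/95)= 1034976/263435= 3.93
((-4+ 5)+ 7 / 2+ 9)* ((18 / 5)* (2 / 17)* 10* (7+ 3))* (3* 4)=116640 / 17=6861.18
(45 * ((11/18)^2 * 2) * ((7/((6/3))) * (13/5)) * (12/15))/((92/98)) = 539539/2070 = 260.65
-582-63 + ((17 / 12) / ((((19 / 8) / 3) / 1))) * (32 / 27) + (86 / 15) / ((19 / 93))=-1577003 / 2565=-614.82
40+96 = 136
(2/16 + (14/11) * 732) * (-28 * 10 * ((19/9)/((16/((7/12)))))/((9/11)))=-381686725/15552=-24542.61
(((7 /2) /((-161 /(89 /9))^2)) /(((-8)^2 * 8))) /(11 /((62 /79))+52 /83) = 20380733 /11571714556416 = 0.00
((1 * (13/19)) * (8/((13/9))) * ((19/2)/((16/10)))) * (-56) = -1260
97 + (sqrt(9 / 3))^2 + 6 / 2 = 103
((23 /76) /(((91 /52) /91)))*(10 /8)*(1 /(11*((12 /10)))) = 7475 /5016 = 1.49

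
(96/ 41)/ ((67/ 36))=3456/ 2747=1.26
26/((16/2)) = 13/4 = 3.25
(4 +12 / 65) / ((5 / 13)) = 272 / 25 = 10.88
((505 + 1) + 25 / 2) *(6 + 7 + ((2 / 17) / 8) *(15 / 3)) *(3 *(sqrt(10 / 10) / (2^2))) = 162687 / 32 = 5083.97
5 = 5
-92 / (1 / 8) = -736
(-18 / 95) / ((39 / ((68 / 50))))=-204 / 30875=-0.01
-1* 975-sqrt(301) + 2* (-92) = -1159-sqrt(301) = -1176.35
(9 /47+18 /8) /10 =459 /1880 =0.24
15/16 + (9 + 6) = 15.94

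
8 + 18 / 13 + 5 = 187 / 13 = 14.38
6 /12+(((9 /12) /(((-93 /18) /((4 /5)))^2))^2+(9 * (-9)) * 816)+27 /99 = -839304538703647 /12698413750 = -66095.23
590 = 590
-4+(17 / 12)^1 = -31 / 12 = -2.58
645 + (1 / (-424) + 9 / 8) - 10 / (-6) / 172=17670427 / 27348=646.13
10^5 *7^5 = 1680700000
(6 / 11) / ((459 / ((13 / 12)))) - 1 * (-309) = 3120295 / 10098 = 309.00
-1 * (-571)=571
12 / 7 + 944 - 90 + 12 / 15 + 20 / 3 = 90634 / 105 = 863.18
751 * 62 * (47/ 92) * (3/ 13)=3282621/ 598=5489.33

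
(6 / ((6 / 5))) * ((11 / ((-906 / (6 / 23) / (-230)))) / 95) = 110 / 2869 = 0.04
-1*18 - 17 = -35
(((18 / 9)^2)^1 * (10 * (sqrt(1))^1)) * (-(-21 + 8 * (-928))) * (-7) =-2084600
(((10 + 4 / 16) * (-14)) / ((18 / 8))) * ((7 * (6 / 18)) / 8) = -2009 / 108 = -18.60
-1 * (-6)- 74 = -68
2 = 2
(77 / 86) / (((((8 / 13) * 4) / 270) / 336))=2837835 / 86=32998.08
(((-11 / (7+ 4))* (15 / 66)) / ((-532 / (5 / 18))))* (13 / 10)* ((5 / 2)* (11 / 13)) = 25 / 76608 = 0.00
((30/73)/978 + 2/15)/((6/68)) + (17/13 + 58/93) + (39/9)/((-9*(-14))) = 31554247787/9063111330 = 3.48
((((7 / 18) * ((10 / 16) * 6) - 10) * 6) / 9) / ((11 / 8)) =-410 / 99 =-4.14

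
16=16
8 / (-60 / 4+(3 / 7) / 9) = -0.54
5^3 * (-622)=-77750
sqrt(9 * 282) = 3 * sqrt(282) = 50.38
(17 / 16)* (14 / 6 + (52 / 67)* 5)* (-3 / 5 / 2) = -21233 / 10720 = -1.98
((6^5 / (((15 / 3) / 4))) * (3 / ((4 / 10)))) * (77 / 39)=1197504 / 13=92115.69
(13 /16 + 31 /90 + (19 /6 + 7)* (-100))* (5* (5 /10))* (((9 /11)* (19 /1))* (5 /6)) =-69460865 /2112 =-32888.67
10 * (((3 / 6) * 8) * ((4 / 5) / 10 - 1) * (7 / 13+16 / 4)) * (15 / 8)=-313.15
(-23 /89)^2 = 529 /7921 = 0.07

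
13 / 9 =1.44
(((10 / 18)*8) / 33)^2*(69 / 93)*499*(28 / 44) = 4.27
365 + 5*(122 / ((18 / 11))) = 6640 / 9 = 737.78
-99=-99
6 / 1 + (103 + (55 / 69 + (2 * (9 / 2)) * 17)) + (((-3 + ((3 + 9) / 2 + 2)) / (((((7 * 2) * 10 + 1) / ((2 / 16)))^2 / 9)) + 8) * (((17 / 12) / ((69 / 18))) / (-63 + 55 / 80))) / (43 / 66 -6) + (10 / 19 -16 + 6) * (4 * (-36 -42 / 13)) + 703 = 129978345997925993 / 52999480771068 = 2452.45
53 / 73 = 0.73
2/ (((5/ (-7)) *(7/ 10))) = -4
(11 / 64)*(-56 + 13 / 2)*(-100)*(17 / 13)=462825 / 416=1112.56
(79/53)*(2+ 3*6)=1580/53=29.81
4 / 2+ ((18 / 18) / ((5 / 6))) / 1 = 16 / 5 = 3.20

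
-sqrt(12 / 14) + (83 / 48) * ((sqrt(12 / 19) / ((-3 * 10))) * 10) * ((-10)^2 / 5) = -415 * sqrt(57) / 342 - sqrt(42) / 7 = -10.09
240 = 240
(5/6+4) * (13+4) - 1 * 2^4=397/6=66.17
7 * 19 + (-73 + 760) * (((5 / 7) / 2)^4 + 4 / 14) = 13079215 / 38416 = 340.46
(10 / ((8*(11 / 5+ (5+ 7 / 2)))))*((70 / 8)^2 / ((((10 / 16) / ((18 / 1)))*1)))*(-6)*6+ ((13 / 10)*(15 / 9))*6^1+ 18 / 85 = -84221089 / 9095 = -9260.15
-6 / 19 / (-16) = 3 / 152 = 0.02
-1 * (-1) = 1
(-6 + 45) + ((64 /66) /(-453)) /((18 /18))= 582979 /14949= 39.00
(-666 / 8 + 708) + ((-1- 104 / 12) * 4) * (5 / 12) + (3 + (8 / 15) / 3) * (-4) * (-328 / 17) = 2612899 / 3060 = 853.89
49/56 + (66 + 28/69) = 37139/552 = 67.28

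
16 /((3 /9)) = 48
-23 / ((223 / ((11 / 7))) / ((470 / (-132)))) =5405 / 9366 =0.58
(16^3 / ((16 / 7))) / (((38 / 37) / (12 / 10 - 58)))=-9415168 / 95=-99107.03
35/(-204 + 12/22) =-385/2238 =-0.17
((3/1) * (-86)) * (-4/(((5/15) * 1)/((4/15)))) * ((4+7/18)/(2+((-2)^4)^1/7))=190232/225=845.48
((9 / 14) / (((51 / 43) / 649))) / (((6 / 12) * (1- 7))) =-27907 / 238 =-117.26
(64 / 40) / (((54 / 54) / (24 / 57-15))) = -2216 / 95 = -23.33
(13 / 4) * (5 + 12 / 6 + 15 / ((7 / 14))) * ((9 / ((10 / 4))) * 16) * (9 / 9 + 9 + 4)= 484848 / 5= 96969.60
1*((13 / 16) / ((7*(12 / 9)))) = 39 / 448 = 0.09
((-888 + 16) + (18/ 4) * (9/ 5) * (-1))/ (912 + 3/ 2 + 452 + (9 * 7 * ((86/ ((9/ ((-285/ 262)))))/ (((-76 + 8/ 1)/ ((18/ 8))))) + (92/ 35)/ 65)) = -71343370280/ 112450979419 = -0.63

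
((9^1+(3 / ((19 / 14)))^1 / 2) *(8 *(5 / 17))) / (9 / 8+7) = 12288 / 4199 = 2.93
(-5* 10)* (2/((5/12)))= -240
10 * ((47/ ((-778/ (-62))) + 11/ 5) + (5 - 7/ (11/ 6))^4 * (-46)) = -4772088292/ 5695349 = -837.89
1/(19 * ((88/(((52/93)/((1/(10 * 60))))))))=0.20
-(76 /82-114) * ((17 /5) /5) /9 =78812 /9225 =8.54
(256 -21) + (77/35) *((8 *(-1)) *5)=147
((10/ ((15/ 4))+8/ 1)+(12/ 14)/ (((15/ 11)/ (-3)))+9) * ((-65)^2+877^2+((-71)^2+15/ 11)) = 13840628.68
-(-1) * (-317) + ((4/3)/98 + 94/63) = -139133/441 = -315.49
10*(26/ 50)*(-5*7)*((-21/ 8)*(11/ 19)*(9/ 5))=189189/ 380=497.87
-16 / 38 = -0.42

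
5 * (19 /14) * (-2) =-95 /7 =-13.57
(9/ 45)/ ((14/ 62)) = 31/ 35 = 0.89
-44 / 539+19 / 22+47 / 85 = 122321 / 91630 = 1.33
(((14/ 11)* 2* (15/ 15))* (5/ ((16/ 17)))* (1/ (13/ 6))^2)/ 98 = 0.03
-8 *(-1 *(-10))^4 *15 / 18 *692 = -138400000 / 3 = -46133333.33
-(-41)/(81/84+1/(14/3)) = 1148/33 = 34.79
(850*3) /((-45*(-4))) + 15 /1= 175 /6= 29.17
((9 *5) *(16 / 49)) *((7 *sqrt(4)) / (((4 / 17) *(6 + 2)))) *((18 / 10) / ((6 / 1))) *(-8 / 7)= -1836 / 49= -37.47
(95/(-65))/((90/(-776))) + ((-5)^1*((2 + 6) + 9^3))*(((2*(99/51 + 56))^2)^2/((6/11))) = -59525040243535908188/48859785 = -1218282893458.00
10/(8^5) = 5/16384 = 0.00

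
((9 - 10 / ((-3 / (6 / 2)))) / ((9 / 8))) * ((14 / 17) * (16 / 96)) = 1064 / 459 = 2.32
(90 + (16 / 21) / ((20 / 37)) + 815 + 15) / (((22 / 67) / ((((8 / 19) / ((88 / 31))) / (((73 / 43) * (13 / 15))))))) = 227385806 / 803803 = 282.89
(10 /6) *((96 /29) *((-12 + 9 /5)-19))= -4672 /29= -161.10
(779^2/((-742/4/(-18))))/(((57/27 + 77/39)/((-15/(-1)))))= 19170107190/88669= 216198.53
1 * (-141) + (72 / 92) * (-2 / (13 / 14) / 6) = -42243 / 299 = -141.28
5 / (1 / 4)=20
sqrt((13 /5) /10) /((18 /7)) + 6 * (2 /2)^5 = 7 * sqrt(26) /180 + 6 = 6.20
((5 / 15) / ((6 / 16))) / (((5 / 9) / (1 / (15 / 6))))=16 / 25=0.64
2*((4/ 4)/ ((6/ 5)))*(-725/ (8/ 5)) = -18125/ 24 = -755.21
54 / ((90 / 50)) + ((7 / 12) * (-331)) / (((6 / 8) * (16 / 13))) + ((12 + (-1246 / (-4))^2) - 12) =13946843 / 144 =96853.08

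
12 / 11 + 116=1288 / 11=117.09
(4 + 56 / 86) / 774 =100 / 16641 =0.01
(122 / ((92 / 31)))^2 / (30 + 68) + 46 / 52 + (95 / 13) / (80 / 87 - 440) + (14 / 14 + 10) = 37474172591 / 1287236860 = 29.11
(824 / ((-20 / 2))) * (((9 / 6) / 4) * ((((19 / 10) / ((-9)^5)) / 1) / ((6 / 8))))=1957 / 1476225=0.00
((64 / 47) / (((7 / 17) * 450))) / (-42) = -272 / 1554525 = -0.00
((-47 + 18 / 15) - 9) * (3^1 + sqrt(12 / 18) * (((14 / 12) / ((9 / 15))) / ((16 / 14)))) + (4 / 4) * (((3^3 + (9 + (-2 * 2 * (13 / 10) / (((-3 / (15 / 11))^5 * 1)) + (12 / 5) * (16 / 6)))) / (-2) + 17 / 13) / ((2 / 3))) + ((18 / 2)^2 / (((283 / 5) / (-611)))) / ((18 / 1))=-1439150459733 / 5925066290 - 6713 * sqrt(6) / 216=-319.02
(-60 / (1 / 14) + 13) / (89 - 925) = 827 / 836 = 0.99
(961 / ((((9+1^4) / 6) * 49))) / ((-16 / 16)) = -2883 / 245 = -11.77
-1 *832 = -832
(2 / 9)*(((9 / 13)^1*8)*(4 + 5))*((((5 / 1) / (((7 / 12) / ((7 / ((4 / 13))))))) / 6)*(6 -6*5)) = -8640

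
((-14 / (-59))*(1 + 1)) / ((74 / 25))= 350 / 2183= 0.16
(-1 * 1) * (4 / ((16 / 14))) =-7 / 2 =-3.50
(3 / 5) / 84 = 1 / 140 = 0.01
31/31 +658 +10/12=3959/6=659.83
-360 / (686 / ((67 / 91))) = -0.39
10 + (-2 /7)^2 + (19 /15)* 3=3401 /245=13.88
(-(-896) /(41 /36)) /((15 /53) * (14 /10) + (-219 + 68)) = -854784 /163631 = -5.22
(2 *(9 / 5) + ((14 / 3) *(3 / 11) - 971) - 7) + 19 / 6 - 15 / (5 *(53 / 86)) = -974.83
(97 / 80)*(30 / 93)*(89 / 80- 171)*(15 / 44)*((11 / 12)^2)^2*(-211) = 370240273007 / 109707264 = 3374.80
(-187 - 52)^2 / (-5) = -57121 / 5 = -11424.20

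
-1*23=-23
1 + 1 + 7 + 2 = 11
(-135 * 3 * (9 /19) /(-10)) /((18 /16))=324 /19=17.05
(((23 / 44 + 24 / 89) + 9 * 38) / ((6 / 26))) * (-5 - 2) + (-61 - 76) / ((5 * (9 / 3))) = -611317117 / 58740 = -10407.17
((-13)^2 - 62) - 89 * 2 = -71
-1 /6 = -0.17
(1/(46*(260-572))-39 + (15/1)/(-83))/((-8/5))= 233363935/9529728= 24.49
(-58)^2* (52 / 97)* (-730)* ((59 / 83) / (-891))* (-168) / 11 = -421912341760 / 26302617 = -16040.70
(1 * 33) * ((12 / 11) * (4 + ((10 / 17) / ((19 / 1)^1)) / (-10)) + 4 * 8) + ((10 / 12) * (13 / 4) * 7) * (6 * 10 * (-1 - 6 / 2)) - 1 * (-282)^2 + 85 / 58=-1552536149 / 18734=-82872.65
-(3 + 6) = -9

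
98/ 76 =49/ 38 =1.29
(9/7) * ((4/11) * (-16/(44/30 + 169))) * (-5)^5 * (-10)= -270000000/196889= -1371.33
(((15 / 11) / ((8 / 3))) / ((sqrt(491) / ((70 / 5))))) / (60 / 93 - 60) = -1953 * sqrt(491) / 7950272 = -0.01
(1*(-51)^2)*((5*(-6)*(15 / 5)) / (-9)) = 26010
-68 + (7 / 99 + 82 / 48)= -52447 / 792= -66.22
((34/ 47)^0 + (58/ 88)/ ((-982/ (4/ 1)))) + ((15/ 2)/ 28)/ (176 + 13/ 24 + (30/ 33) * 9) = 3682915227/ 3687467938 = 1.00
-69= -69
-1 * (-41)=41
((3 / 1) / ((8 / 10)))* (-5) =-75 / 4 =-18.75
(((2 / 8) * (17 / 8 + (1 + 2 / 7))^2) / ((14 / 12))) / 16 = 109443 / 702464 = 0.16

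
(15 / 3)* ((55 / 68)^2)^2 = 45753125 / 21381376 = 2.14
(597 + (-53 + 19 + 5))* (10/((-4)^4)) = 355/16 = 22.19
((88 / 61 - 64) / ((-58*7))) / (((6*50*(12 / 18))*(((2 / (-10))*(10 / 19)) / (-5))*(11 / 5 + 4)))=9063 / 1535492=0.01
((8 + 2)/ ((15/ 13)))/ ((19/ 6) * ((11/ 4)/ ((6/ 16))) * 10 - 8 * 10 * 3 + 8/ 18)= -13/ 11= -1.18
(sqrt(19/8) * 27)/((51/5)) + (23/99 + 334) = 45 * sqrt(38)/68 + 33089/99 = 338.31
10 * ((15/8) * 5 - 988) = -39145/4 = -9786.25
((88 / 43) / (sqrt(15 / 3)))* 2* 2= 352* sqrt(5) / 215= 3.66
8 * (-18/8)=-18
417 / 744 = 139 / 248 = 0.56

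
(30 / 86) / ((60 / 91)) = 91 / 172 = 0.53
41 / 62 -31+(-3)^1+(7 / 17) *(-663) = -18993 / 62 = -306.34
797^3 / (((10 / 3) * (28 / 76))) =28856909661 / 70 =412241566.59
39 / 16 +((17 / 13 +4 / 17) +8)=42363 / 3536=11.98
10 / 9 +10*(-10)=-890 / 9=-98.89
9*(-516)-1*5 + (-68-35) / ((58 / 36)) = -136675 / 29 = -4712.93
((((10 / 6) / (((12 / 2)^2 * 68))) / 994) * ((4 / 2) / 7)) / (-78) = -5 / 1992882528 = -0.00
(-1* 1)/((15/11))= -11/15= -0.73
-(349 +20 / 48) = -4193 / 12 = -349.42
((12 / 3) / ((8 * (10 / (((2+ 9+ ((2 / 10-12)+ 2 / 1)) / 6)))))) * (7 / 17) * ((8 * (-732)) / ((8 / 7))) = -8967 / 425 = -21.10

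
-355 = -355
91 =91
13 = 13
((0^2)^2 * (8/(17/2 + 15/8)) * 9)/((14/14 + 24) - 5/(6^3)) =0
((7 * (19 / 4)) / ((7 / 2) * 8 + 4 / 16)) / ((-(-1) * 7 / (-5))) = -95 / 113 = -0.84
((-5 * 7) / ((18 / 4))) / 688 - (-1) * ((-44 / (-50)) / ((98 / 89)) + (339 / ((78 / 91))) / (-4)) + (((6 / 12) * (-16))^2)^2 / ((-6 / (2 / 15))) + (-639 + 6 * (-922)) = -1005056279 / 158025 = -6360.11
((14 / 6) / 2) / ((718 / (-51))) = -119 / 1436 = -0.08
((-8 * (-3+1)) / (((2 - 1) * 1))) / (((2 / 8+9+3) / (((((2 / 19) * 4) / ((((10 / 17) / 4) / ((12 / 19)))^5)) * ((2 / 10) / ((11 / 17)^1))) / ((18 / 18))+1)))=98923078436180672 / 396214529046875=249.67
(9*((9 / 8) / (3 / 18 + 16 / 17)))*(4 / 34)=243 / 226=1.08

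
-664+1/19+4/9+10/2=-112604/171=-658.50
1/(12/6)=1/2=0.50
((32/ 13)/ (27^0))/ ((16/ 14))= 28/ 13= 2.15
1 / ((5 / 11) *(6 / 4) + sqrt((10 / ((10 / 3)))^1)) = 0.41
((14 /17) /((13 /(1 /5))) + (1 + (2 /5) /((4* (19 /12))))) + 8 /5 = 56179 /20995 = 2.68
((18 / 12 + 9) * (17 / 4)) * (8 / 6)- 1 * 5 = 109 / 2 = 54.50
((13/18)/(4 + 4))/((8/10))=65/576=0.11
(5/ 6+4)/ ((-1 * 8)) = -29/ 48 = -0.60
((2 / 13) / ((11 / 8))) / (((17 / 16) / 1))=256 / 2431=0.11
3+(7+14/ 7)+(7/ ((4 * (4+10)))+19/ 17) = 1801/ 136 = 13.24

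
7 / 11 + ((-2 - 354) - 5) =-3964 / 11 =-360.36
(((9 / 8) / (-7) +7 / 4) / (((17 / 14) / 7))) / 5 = 623 / 340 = 1.83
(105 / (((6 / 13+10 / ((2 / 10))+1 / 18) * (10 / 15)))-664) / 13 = -7812289 / 153673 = -50.84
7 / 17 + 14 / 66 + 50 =28400 / 561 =50.62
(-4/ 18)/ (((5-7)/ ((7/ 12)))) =7/ 108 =0.06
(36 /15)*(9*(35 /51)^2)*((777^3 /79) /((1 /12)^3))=2383165070818560 /22831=104382859744.14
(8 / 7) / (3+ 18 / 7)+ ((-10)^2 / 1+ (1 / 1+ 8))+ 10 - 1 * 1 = 4610 / 39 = 118.21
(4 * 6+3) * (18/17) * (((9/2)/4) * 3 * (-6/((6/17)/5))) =-8201.25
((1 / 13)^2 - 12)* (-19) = 38513 / 169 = 227.89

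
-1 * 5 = -5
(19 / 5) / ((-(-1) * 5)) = 19 / 25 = 0.76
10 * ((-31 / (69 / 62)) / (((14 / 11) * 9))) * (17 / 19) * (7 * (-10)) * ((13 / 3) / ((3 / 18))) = 467238200 / 11799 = 39599.81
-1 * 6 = -6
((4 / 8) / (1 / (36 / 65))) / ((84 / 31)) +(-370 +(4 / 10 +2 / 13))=-336103 / 910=-369.34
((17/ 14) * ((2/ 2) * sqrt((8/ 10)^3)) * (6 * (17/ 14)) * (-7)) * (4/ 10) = -6936 * sqrt(5)/ 875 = -17.72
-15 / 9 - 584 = -1757 / 3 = -585.67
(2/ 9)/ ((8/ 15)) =5/ 12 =0.42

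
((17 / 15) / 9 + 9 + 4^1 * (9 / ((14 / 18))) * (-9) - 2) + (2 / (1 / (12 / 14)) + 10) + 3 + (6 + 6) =-361681 / 945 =-382.73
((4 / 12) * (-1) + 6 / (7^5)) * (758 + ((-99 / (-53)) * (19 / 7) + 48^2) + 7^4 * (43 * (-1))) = 623967718030 / 18706191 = 33356.21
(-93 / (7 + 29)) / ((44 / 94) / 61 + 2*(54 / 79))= -7021283 / 3736488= -1.88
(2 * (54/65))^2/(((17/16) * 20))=0.13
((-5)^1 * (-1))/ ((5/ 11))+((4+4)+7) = 26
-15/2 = -7.50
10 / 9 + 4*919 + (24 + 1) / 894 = 9862087 / 2682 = 3677.14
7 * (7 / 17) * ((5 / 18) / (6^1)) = 245 / 1836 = 0.13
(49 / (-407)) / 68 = -49 / 27676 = -0.00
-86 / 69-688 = -47558 / 69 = -689.25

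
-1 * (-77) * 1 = 77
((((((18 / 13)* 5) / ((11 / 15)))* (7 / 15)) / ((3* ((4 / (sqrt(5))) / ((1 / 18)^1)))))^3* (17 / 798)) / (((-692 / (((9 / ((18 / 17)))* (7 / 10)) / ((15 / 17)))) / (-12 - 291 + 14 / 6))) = 1727287975* sqrt(5) / 652292847258624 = 0.00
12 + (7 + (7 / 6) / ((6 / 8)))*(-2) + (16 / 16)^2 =-37 / 9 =-4.11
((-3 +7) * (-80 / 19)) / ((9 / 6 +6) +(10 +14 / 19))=-0.92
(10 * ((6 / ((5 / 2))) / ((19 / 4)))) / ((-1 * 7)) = -96 / 133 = -0.72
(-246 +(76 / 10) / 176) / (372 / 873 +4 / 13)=-409400043 / 1221440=-335.18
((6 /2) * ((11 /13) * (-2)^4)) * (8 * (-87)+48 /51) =-6238848 /221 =-28230.08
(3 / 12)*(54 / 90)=3 / 20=0.15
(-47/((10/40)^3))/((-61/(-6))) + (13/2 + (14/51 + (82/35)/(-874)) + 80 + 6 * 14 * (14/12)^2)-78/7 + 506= 5439298499/13595070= 400.09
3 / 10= 0.30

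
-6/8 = -3/4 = -0.75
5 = 5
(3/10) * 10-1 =2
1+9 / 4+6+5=57 / 4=14.25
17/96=0.18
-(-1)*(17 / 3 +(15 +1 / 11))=685 / 33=20.76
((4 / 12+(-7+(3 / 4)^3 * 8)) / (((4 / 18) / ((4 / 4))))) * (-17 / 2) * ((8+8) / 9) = 1343 / 6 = 223.83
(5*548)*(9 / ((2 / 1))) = 12330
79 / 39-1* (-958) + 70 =40171 / 39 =1030.03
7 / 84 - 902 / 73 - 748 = -665999 / 876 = -760.27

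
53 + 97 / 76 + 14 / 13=54689 / 988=55.35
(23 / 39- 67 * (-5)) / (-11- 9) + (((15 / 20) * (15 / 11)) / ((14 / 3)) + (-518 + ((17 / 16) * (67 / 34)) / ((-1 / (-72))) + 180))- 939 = -137274377 / 120120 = -1142.81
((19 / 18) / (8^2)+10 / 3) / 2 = 3859 / 2304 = 1.67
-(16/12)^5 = -1024/243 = -4.21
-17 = -17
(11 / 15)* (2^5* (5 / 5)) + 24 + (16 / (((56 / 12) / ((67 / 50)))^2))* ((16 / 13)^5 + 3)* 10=169606764266 / 1364501775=124.30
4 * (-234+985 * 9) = 34524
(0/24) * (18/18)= 0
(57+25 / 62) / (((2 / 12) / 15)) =160155 / 31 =5166.29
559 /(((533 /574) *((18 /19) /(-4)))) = -22876 /9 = -2541.78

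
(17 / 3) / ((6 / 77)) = 1309 / 18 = 72.72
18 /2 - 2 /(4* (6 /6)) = 8.50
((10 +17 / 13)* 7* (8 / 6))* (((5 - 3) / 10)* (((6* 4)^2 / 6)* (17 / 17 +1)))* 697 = 183606528 / 65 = 2824715.82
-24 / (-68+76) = -3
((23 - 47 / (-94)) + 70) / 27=187 / 54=3.46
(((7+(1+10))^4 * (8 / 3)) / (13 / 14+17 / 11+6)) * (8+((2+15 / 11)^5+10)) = 6291718675200 / 424589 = 14818374.18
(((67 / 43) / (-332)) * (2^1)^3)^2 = 17956 / 12737761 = 0.00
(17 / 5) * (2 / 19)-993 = -94301 / 95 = -992.64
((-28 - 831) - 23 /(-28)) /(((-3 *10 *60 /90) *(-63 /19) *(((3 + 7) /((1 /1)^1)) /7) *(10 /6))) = -456551 /84000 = -5.44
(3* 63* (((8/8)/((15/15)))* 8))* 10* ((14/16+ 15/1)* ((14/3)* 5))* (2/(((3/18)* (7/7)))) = 67208400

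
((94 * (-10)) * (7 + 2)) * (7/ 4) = -14805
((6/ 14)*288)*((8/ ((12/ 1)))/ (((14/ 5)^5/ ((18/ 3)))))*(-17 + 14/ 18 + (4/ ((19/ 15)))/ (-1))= -124275000/ 2235331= -55.60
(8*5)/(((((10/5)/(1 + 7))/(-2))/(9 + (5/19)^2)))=-1047680/361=-2902.16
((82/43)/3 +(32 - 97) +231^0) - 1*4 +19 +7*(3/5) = -28486/645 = -44.16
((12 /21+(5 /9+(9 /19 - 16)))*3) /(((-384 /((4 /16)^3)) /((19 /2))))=4309 /258048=0.02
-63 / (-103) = 63 / 103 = 0.61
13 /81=0.16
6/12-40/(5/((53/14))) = -417/14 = -29.79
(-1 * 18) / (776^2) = -9 / 301088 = -0.00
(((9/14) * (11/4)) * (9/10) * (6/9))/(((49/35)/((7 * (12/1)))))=891/14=63.64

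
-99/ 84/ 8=-33/ 224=-0.15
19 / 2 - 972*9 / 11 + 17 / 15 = -258931 / 330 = -784.64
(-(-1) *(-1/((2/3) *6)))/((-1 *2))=1/8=0.12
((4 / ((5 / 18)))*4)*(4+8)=3456 / 5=691.20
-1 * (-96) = 96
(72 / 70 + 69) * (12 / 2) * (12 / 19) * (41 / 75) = 126936 / 875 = 145.07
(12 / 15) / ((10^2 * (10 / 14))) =0.01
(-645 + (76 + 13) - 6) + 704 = 142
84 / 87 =28 / 29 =0.97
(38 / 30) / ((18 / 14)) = 133 / 135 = 0.99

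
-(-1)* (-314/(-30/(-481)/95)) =-1434823/3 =-478274.33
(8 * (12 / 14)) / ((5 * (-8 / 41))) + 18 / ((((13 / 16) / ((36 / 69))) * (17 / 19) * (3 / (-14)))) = -67.31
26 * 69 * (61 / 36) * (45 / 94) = 273585 / 188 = 1455.24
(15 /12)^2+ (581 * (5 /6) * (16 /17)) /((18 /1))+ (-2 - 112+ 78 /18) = -607997 /7344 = -82.79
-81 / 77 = -1.05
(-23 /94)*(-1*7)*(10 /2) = 805 /94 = 8.56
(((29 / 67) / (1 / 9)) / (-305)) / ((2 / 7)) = -1827 / 40870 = -0.04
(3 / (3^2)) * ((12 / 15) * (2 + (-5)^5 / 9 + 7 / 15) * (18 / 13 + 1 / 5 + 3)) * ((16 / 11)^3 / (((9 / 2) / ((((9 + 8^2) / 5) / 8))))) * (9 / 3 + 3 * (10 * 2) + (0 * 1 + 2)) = -1382365413376 / 40429125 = -34192.32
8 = 8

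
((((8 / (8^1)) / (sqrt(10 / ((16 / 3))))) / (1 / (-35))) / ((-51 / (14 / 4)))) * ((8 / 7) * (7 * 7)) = 2744 * sqrt(30) / 153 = 98.23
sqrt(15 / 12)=sqrt(5) / 2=1.12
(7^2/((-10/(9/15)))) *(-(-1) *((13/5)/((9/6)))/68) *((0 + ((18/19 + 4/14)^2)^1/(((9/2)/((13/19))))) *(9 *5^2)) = -2272712/583015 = -3.90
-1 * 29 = -29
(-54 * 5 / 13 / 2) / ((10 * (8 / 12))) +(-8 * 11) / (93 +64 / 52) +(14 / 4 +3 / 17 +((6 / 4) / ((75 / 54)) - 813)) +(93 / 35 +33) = -839331919 / 1082900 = -775.08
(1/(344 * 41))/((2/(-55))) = -55/28208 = -0.00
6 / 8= 3 / 4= 0.75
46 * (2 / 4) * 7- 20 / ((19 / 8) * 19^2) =160.98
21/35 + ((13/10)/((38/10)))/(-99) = 11221/18810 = 0.60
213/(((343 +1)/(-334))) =-35571/172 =-206.81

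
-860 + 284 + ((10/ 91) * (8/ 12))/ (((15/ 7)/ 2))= -575.93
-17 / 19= -0.89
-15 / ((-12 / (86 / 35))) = 43 / 14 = 3.07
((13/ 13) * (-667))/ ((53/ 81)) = -54027/ 53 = -1019.38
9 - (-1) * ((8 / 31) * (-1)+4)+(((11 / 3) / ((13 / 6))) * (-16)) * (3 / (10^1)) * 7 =-88901 / 2015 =-44.12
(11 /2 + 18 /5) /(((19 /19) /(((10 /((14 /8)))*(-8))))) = -416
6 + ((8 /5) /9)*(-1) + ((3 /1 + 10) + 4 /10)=173 /9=19.22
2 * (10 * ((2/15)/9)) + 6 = 170/27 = 6.30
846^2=715716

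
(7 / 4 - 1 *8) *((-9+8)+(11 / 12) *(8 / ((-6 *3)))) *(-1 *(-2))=475 / 27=17.59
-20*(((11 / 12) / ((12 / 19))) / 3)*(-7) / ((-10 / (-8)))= 1463 / 27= 54.19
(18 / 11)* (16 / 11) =288 / 121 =2.38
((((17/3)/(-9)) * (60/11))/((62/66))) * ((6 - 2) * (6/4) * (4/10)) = -272/31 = -8.77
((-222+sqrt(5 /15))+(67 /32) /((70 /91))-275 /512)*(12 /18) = -562727 /3840+2*sqrt(3) /9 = -146.16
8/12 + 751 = 2255/3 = 751.67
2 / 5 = 0.40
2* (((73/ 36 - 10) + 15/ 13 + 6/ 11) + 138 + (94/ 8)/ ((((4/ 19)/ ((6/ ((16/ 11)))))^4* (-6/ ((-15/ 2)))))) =46745843233883069/ 10796138496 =4329866.95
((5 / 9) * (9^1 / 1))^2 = 25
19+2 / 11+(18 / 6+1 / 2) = 22.68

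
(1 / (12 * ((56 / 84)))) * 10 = 5 / 4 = 1.25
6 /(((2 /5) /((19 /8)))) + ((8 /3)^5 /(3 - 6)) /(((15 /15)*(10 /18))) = -146719 /3240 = -45.28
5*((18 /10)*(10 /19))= 90 /19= 4.74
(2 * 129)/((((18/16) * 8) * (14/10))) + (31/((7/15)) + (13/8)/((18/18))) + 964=176825/168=1052.53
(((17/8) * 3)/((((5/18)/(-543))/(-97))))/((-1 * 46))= -24175989/920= -26278.25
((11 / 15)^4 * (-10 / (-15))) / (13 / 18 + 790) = 0.00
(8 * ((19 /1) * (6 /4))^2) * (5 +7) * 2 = 155952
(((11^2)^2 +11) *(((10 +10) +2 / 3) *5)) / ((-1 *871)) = -1514040 / 871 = -1738.28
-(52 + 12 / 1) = -64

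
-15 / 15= -1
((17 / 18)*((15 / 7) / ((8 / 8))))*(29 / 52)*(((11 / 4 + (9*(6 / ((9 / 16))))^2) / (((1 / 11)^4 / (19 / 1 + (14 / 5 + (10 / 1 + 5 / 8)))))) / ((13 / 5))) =1726075027496875 / 908544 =1899825465.25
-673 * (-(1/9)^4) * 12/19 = 0.06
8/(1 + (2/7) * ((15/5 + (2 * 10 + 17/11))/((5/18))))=0.30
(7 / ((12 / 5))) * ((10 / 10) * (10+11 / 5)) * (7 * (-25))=-74725 / 12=-6227.08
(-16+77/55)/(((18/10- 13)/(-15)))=-19.55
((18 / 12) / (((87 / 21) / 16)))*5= 840 / 29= 28.97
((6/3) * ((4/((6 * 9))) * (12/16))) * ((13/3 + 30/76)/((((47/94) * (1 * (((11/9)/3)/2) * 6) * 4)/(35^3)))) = 2100875/228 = 9214.36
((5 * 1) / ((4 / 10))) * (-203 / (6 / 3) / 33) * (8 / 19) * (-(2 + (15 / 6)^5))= 5394725 / 3344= 1613.26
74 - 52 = 22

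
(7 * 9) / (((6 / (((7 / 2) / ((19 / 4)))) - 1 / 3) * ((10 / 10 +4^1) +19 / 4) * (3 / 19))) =2793 / 533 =5.24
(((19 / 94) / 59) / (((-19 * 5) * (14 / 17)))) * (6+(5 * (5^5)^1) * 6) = -398463 / 97055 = -4.11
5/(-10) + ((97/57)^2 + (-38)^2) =1446.40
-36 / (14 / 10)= -180 / 7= -25.71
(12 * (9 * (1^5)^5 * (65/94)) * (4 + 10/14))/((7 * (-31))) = -115830/71393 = -1.62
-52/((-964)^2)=-13/232324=-0.00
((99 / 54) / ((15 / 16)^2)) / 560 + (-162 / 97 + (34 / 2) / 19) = -33597941 / 43540875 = -0.77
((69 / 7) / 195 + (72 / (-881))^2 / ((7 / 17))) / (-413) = -23580023 / 145852294315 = -0.00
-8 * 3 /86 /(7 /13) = -156 /301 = -0.52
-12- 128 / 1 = -140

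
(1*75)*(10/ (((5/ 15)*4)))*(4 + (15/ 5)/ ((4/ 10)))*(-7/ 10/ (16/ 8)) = -36225/ 16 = -2264.06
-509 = -509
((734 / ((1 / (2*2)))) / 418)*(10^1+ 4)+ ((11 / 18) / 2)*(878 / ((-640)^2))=151526794861 / 1540915200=98.34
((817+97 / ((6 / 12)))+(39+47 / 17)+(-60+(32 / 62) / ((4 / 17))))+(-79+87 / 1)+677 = 1679.96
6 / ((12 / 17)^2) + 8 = 481 / 24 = 20.04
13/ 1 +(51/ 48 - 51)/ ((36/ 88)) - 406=-37085/ 72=-515.07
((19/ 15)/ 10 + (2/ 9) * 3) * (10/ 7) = 17/ 15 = 1.13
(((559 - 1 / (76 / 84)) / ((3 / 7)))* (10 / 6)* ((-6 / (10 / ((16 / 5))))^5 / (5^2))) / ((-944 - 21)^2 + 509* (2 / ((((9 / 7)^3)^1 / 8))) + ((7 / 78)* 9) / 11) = -17519476928937984 / 7234611837595703125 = -0.00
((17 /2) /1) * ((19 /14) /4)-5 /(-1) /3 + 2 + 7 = 13.55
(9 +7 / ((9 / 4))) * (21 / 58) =763 / 174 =4.39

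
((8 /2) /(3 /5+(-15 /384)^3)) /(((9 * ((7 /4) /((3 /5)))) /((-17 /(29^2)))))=-570425344 /111102366291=-0.01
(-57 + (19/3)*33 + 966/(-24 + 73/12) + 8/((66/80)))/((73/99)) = 2294112/15695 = 146.17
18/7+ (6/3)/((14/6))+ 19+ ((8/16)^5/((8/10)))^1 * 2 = 10083/448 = 22.51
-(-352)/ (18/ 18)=352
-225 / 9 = -25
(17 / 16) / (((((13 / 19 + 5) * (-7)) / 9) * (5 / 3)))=-323 / 2240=-0.14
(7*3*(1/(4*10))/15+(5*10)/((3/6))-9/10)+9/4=20277/200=101.38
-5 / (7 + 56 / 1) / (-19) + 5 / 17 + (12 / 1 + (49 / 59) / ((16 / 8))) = 30527545 / 2401182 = 12.71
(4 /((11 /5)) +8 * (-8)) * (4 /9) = -304 /11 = -27.64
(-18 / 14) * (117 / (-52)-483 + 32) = 2331 / 4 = 582.75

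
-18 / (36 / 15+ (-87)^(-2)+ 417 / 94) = -64033740 / 24319667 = -2.63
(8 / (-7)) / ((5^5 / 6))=-48 / 21875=-0.00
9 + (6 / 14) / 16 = 1011 / 112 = 9.03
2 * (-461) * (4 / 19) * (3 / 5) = -11064 / 95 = -116.46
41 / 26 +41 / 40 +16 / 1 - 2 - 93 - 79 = -80807 / 520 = -155.40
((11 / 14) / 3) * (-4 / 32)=-11 / 336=-0.03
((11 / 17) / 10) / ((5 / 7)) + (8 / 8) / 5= 247 / 850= 0.29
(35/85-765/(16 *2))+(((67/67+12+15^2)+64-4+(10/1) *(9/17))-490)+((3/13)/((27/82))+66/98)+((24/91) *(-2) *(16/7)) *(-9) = -617435489/3118752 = -197.98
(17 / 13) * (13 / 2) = 17 / 2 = 8.50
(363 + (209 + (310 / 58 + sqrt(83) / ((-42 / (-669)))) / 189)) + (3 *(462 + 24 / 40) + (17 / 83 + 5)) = 1965.80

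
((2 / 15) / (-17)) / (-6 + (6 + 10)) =-1 / 1275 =-0.00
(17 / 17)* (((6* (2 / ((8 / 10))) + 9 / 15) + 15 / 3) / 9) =103 / 45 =2.29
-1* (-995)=995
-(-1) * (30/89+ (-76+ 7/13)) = -86919/1157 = -75.12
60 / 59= 1.02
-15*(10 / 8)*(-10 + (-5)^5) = 58781.25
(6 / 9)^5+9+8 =4163 / 243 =17.13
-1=-1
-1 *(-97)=97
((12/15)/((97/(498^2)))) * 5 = 992016/97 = 10226.97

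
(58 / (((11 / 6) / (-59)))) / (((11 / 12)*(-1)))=246384 / 121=2036.23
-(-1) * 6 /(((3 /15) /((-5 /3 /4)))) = -25 /2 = -12.50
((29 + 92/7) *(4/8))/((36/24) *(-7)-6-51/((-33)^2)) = -1.27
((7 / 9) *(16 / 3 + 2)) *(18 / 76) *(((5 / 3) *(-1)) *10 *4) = -15400 / 171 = -90.06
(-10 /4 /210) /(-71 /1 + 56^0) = 0.00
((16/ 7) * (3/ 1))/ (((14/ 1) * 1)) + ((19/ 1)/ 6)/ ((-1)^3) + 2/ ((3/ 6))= 389/ 294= 1.32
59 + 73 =132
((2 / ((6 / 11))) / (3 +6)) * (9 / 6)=11 / 18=0.61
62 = 62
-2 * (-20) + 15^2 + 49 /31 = 8264 /31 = 266.58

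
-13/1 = -13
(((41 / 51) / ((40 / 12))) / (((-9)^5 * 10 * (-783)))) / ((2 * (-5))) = -41 / 786001239000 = -0.00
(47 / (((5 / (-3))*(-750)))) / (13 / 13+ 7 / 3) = 141 / 12500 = 0.01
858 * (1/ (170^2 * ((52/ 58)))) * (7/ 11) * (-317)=-6.68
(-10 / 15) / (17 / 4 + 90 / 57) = -152 / 1329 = -0.11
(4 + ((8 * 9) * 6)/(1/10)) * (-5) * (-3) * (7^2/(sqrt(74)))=1589070 * sqrt(74)/37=369451.27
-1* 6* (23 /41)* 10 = -1380 /41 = -33.66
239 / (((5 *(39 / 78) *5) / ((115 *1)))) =10994 / 5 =2198.80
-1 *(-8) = 8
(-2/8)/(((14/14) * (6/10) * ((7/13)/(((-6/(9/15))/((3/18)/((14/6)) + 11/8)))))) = 1300/243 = 5.35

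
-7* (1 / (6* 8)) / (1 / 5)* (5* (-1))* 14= 1225 / 24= 51.04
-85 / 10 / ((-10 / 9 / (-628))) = -24021 / 5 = -4804.20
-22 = -22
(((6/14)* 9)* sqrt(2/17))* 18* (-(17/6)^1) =-81* sqrt(34)/7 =-67.47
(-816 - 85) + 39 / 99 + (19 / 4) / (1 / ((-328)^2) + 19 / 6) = -30324764344 / 33727683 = -899.11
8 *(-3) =-24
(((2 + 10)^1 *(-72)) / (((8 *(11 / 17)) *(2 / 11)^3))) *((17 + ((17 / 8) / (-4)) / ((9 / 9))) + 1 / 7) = -206660619 / 448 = -461296.02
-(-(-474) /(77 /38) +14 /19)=-343306 /1463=-234.66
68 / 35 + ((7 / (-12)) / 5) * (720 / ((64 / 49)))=-34927 / 560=-62.37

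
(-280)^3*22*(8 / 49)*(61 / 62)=-2404864000 / 31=-77576258.06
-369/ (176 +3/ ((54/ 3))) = -2214/ 1057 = -2.09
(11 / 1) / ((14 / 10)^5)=34375 / 16807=2.05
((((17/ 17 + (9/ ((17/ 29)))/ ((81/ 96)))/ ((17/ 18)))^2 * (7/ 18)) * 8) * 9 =966108528/ 83521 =11567.25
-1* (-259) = 259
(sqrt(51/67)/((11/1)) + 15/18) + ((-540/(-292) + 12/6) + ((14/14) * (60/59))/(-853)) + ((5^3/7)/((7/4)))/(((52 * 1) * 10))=sqrt(3417)/737 + 33005185607/7020767481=4.78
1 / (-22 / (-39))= 1.77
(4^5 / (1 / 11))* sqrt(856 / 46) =22528* sqrt(2461) / 23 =48590.42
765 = 765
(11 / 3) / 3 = 11 / 9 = 1.22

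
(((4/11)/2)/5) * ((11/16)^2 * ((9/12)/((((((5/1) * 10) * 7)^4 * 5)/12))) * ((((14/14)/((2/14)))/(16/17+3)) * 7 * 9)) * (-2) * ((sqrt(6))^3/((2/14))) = -45441 * sqrt(6)/2345000000000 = -0.00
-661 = -661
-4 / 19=-0.21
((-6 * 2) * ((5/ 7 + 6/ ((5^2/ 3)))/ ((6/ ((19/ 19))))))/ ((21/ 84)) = -2008/ 175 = -11.47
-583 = -583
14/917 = 2/131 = 0.02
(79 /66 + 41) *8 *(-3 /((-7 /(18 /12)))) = 16710 /77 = 217.01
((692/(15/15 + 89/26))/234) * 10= 1384/207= 6.69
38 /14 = 19 /7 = 2.71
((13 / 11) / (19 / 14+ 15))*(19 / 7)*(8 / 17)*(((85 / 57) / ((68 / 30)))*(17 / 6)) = 1300 / 7557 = 0.17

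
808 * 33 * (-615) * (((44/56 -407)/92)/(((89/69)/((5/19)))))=174857762475/11837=14772135.04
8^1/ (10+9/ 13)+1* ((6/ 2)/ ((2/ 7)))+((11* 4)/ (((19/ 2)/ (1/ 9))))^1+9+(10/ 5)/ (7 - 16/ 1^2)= 20.54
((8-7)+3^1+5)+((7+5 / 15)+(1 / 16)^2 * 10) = 6287 / 384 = 16.37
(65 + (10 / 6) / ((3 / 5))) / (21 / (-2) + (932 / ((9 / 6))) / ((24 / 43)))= 1220 / 19849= 0.06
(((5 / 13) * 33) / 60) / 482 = 11 / 25064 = 0.00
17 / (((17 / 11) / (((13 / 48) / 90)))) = 143 / 4320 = 0.03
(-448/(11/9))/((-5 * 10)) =2016/275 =7.33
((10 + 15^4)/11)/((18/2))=50635/99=511.46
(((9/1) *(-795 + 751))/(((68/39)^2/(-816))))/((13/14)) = 1945944/17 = 114467.29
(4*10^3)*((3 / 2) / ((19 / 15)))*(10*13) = 11700000 / 19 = 615789.47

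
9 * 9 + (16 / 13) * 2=1085 / 13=83.46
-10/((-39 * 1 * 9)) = 10/351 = 0.03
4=4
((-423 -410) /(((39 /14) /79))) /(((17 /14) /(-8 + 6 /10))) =28072492 /195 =143961.50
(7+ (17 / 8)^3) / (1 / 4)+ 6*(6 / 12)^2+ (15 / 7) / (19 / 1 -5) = 68.04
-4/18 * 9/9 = -2/9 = -0.22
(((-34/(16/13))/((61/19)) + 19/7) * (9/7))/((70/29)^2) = -1.30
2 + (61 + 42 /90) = 952 /15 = 63.47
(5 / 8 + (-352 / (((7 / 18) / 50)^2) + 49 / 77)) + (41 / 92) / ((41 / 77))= -577082671897 / 99176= -5818773.41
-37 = -37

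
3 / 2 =1.50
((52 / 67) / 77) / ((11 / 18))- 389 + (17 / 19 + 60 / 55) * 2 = -415132105 / 1078231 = -385.01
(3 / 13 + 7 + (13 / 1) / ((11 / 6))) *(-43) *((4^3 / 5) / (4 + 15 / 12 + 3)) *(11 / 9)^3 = -247988224 / 142155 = -1744.49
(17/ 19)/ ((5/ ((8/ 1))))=136/ 95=1.43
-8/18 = -4/9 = -0.44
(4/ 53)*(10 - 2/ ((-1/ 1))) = 48/ 53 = 0.91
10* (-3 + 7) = 40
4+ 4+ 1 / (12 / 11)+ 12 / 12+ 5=14.92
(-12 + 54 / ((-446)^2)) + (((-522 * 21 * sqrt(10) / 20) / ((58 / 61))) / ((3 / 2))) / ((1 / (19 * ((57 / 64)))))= -4161969 * sqrt(10) / 640 - 1193469 / 99458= -20576.53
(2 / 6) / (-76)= -0.00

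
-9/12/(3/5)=-5/4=-1.25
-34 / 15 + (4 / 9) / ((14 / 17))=-544 / 315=-1.73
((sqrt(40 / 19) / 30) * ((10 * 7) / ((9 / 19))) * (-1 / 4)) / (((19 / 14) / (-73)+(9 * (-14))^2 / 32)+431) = -14308 * sqrt(190) / 102330297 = -0.00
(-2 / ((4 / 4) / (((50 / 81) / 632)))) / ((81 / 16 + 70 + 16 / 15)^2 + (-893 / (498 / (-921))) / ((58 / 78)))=-192560000 / 790243699925457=-0.00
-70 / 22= -35 / 11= -3.18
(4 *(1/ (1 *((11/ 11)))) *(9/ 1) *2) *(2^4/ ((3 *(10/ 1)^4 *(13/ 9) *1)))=216/ 8125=0.03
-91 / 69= -1.32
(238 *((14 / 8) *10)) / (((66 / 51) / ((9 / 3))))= 212415 / 22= 9655.23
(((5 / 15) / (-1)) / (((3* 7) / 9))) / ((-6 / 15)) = 5 / 14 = 0.36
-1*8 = -8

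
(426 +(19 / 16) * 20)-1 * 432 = 71 / 4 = 17.75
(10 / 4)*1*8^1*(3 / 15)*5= 20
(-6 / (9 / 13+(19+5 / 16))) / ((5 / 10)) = -832 / 1387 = -0.60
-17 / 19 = -0.89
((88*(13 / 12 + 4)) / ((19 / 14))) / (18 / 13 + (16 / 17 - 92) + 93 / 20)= -83042960 / 21420999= -3.88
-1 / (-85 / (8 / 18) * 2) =0.00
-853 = -853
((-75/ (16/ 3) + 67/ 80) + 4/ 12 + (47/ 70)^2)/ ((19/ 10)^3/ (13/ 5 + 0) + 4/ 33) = -52303823/ 11600603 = -4.51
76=76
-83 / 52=-1.60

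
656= 656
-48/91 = -0.53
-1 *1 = -1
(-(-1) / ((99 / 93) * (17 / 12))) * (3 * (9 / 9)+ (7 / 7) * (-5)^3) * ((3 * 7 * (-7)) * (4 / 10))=4447632 / 935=4756.83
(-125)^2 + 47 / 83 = 1296922 / 83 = 15625.57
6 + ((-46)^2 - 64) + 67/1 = 2125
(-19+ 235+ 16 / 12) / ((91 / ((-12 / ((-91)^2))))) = -2608 / 753571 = -0.00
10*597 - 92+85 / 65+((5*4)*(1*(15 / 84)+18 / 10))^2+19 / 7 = 4744325 / 637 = 7447.92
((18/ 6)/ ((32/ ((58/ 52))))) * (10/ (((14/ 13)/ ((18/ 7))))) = 3915/ 1568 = 2.50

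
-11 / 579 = -0.02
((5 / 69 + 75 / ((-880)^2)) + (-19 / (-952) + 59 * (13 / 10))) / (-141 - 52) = -97658557181 / 245441898240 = -0.40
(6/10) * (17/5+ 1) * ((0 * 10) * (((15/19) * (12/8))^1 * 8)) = 0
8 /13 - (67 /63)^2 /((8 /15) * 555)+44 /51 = 1.47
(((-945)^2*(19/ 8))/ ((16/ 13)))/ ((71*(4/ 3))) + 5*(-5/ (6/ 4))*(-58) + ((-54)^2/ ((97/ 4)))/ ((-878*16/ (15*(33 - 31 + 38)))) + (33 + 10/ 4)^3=296765101474841/ 4643931648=63903.85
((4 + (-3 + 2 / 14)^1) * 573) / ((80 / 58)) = 16617 / 35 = 474.77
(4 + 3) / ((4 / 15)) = 105 / 4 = 26.25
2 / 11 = 0.18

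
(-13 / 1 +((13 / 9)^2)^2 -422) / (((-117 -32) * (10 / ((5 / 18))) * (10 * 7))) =1412737 / 1231762140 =0.00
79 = 79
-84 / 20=-4.20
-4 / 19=-0.21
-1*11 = -11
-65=-65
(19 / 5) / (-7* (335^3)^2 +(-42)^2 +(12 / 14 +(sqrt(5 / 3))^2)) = -399 / 1038857982721923890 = -0.00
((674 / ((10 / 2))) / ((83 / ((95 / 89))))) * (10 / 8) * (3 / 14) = 96045 / 206836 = 0.46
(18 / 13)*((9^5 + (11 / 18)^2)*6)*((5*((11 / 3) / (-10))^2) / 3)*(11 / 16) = 25464688007 / 336960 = 75571.84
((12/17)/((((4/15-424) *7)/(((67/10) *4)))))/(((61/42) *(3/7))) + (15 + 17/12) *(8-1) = 324586277/2824788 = 114.91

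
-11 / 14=-0.79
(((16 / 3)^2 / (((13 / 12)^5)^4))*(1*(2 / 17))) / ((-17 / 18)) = -0.71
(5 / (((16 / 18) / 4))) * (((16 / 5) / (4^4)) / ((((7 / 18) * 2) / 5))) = 405 / 224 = 1.81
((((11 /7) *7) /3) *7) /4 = 77 /12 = 6.42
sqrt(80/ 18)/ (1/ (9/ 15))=2 * sqrt(10)/ 5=1.26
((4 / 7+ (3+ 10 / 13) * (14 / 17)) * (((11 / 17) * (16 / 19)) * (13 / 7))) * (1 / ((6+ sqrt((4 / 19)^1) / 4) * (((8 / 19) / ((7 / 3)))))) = 19013984 / 5532905- 250184 * sqrt(19) / 16598715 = 3.37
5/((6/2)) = 5/3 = 1.67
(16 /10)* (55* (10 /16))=55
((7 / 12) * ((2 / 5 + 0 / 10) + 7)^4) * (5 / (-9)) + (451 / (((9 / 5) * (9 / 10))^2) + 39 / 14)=-18305415277 / 22963500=-797.15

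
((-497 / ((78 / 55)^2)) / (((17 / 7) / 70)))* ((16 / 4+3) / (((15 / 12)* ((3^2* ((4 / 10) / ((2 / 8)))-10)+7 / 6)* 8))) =-2578373875 / 2878746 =-895.66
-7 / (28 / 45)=-45 / 4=-11.25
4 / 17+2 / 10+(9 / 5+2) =72 / 17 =4.24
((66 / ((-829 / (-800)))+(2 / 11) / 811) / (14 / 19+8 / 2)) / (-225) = -4474789351 / 74879528625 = -0.06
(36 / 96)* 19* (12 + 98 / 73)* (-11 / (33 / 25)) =-231325 / 292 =-792.21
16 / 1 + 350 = 366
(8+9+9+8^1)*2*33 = 2244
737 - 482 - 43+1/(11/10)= 212.91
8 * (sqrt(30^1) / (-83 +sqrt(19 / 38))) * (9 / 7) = -11952 * sqrt(30) / 96439 - 144 * sqrt(15) / 96439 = -0.68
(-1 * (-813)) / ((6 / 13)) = 3523 / 2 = 1761.50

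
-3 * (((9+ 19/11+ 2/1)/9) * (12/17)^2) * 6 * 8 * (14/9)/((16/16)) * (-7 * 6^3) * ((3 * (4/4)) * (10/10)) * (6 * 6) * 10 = 819354009600/3179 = 257739543.76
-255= -255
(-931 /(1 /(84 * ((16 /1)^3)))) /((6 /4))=-213549056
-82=-82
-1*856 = -856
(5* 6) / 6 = 5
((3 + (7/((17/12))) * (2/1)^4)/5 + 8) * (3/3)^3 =415/17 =24.41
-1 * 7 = -7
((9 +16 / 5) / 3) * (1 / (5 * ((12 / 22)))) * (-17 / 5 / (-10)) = 11407 / 22500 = 0.51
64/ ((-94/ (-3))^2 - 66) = 288/ 4121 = 0.07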